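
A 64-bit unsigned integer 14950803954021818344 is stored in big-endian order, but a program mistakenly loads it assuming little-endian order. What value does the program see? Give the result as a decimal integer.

16780405348156341199

14950803954021818344 in 64-bit hexadecimal is 0xCF7BECFBC1F9DFE8.
Stored big-endian, the bytes at ascending addresses are CF 7B EC FB C1 F9 DF E8.
Read back as little-endian, the first byte is least significant, giving 0xE8DFF9C1FBEC7BCF.
0xE8DFF9C1FBEC7BCF = 16780405348156341199.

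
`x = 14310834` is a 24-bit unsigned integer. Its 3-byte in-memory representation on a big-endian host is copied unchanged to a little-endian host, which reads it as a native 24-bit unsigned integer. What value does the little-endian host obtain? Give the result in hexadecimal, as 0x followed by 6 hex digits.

0xB25DDA

14310834 in 24-bit hexadecimal is 0xDA5DB2.
Stored big-endian, the bytes at ascending addresses are DA 5D B2.
Read back as little-endian, the first byte is least significant, giving 0xB25DDA.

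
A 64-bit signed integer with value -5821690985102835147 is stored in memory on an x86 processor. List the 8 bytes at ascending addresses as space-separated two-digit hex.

Two's complement of -5821690985102835147 in 64 bits: 5821690985102835147 = 0x50CACD1B3725FDCB; invert → 0xAF3532E4C8DA0234; add 1 → 0xAF3532E4C8DA0235.
Split into bytes (most-significant first): AF 35 32 E4 C8 DA 02 35.
Little-endian stores the least-significant byte at the lowest address.
So at ascending addresses the bytes are 35 02 DA C8 E4 32 35 AF.

35 02 DA C8 E4 32 35 AF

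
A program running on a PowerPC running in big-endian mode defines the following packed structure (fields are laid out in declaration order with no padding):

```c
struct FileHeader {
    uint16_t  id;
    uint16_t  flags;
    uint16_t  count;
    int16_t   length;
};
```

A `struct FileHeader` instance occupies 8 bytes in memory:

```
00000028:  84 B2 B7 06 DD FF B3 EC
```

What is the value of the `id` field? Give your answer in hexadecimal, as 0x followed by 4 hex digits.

`id` is the first field, at byte offset 0, occupying 2 bytes.
Bytes at offsets 0..1: 84 B2.
In big-endian order the high byte comes first in memory.
The bytes are already most-significant first: 0x84B2.

0x84B2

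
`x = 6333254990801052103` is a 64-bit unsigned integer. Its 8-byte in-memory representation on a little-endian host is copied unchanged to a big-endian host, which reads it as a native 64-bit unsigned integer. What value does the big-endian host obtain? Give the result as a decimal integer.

14384966627655279703

6333254990801052103 in 64-bit hexadecimal is 0x57E43DDBEEAAA1C7.
Stored little-endian, the bytes at ascending addresses are C7 A1 AA EE DB 3D E4 57.
Read back as big-endian, the last byte is least significant, giving 0xC7A1AAEEDB3DE457.
0xC7A1AAEEDB3DE457 = 14384966627655279703.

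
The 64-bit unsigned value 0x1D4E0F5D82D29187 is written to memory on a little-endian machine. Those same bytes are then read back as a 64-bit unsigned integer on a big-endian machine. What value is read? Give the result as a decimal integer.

9768820524092182045

Stored little-endian, the bytes at ascending addresses are 87 91 D2 82 5D 0F 4E 1D.
Read back as big-endian, the last byte is least significant, giving 0x8791D2825D0F4E1D.
0x8791D2825D0F4E1D = 9768820524092182045.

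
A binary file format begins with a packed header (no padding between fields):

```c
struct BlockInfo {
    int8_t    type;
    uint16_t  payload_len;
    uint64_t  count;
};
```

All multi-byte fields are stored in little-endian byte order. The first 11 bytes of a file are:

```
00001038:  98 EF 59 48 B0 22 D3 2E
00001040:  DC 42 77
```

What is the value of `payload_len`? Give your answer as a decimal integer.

`payload_len` follows `type` (1 byte), so it starts at byte offset 1 and occupies 2 bytes.
Bytes at offsets 1..2: EF 59.
In little-endian order the low byte comes first in memory.
Reassemble most-significant byte first: 59 EF → 0x59EF.
0x59EF = 23023.

23023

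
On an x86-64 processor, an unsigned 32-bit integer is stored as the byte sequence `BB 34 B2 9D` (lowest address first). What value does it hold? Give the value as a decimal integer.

Little-endian stores the least-significant byte at the lowest address.
Reassemble most-significant byte first: 9D B2 34 BB → 0x9DB234BB.
0x9DB234BB = 2645701819.

2645701819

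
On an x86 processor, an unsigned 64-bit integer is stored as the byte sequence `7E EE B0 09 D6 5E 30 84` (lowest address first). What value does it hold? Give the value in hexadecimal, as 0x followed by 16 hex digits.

Little-endian: lowest address holds the least-significant byte.
Reassemble most-significant byte first: 84 30 5E D6 09 B0 EE 7E → 0x84305ED609B0EE7E.

0x84305ED609B0EE7E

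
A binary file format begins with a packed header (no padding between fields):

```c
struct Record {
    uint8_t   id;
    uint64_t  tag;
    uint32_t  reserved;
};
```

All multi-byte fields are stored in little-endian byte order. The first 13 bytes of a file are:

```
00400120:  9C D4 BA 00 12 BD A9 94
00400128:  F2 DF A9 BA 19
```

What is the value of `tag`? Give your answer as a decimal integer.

17479782683247688404

`tag` follows `id` (1 byte), so it starts at byte offset 1 and occupies 8 bytes.
Bytes at offsets 1..8: D4 BA 00 12 BD A9 94 F2.
Little-endian stores the least-significant byte at the lowest address.
Reassemble most-significant byte first: F2 94 A9 BD 12 00 BA D4 → 0xF294A9BD1200BAD4.
0xF294A9BD1200BAD4 = 17479782683247688404.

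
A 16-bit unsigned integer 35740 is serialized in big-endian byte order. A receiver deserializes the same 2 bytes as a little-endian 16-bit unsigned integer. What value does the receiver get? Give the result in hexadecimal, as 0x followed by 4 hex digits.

35740 in 16-bit hexadecimal is 0x8B9C.
Stored big-endian, the bytes at ascending addresses are 8B 9C.
Read back as little-endian, the first byte is least significant, giving 0x9C8B.

0x9C8B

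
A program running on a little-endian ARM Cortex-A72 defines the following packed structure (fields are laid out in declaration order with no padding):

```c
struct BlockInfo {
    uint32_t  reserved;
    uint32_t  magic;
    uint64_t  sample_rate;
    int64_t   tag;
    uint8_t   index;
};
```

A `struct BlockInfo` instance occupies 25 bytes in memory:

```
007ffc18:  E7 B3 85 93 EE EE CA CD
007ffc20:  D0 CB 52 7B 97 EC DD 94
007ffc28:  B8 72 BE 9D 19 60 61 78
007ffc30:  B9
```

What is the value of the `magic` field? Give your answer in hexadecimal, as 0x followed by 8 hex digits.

0xCDCAEEEE

`magic` follows `reserved` (4 bytes), so it starts at byte offset 4 and occupies 4 bytes.
Bytes at offsets 4..7: EE EE CA CD.
Little-endian stores the least-significant byte at the lowest address.
Reassemble most-significant byte first: CD CA EE EE → 0xCDCAEEEE.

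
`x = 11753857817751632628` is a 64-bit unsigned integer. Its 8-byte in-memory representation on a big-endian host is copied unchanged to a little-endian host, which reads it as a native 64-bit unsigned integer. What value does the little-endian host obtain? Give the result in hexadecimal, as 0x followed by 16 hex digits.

11753857817751632628 in 64-bit hexadecimal is 0xA31E17691F88BAF4.
Stored big-endian, the bytes at ascending addresses are A3 1E 17 69 1F 88 BA F4.
Read back as little-endian, the first byte is least significant, giving 0xF4BA881F69171EA3.

0xF4BA881F69171EA3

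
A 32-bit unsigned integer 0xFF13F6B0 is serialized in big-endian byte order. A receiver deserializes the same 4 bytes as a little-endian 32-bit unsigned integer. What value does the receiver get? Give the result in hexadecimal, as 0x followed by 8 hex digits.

0xB0F613FF

Stored big-endian, the bytes at ascending addresses are FF 13 F6 B0.
Read back as little-endian, the first byte is least significant, giving 0xB0F613FF.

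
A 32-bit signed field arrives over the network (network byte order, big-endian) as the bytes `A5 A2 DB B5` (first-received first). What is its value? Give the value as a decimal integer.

In big-endian order the high byte comes first in memory.
The bytes are already most-significant first: 0xA5A2DBB5.
Top bit is set, so as a signed 32-bit value this is 0xA5A2DBB5 − 2^32 = -1516053579.

-1516053579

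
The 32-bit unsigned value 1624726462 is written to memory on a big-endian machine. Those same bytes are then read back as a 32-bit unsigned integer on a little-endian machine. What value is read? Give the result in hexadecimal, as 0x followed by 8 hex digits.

1624726462 in 32-bit hexadecimal is 0x60D75BBE.
Stored big-endian, the bytes at ascending addresses are 60 D7 5B BE.
Read back as little-endian, the first byte is least significant, giving 0xBE5BD760.

0xBE5BD760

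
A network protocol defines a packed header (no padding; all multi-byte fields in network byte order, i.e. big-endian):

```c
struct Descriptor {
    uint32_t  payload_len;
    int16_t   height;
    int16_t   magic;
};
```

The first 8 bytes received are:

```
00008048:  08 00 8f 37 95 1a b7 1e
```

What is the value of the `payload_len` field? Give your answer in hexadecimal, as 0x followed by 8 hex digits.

0x08008F37

`payload_len` is the first field, at byte offset 0, occupying 4 bytes.
Bytes at offsets 0..3: 08 00 8F 37.
Big-endian: lowest address holds the most-significant byte.
The bytes are already most-significant first: 0x08008F37.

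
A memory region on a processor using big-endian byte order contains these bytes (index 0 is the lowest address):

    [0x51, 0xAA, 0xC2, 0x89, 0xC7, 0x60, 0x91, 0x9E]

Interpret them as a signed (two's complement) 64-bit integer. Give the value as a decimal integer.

In big-endian order the high byte comes first in memory.
The bytes are already most-significant first: 0x51AAC289C760919E.
0x51AAC289C760919E = 5884729760124277150.

5884729760124277150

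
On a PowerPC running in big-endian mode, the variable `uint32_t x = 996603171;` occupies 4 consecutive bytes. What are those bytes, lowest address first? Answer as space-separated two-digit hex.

996603171 in hexadecimal, padded to 32 bits, is 0x3B66F523.
Split into bytes (most-significant first): 3B 66 F5 23.
Big-endian: lowest address holds the most-significant byte.
So the memory order matches the most-significant-first order: 3B 66 F5 23.

3B 66 F5 23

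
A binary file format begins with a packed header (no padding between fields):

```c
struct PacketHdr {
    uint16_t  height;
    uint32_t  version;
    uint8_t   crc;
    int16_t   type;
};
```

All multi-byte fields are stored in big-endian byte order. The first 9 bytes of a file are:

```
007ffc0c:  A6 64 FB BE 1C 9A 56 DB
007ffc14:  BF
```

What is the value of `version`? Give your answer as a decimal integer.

`version` follows `height` (2 bytes), so it starts at byte offset 2 and occupies 4 bytes.
Bytes at offsets 2..5: FB BE 1C 9A.
In big-endian order the high byte comes first in memory.
The bytes are already most-significant first: 0xFBBE1C9A.
0xFBBE1C9A = 4223540378.

4223540378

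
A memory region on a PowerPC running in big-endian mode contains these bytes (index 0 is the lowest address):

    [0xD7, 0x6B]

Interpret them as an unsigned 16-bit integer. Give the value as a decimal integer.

Big-endian stores the most-significant byte at the lowest address.
The bytes are already most-significant first: 0xD76B.
0xD76B = 55147.

55147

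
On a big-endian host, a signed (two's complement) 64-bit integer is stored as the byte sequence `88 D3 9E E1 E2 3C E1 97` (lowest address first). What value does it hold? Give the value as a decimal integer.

-8587345371464932969

In big-endian order the high byte comes first in memory.
The bytes are already most-significant first: 0x88D39EE1E23CE197.
Top bit is set, so as a signed 64-bit value this is 0x88D39EE1E23CE197 − 2^64 = -8587345371464932969.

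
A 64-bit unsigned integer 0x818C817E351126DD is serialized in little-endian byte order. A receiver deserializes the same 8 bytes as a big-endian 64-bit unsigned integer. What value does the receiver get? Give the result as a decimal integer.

15935443252950436993

Stored little-endian, the bytes at ascending addresses are DD 26 11 35 7E 81 8C 81.
Read back as big-endian, the last byte is least significant, giving 0xDD2611357E818C81.
0xDD2611357E818C81 = 15935443252950436993.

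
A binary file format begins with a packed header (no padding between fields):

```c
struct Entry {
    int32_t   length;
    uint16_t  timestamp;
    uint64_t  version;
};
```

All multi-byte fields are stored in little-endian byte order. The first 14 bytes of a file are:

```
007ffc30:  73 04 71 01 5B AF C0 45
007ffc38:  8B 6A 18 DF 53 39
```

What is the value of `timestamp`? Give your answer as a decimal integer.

`timestamp` follows `length` (4 bytes), so it starts at byte offset 4 and occupies 2 bytes.
Bytes at offsets 4..5: 5B AF.
Little-endian stores the least-significant byte at the lowest address.
Reassemble most-significant byte first: AF 5B → 0xAF5B.
0xAF5B = 44891.

44891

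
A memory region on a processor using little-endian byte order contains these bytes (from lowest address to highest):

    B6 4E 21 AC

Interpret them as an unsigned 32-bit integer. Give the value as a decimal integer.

2887863990

In little-endian order the low byte comes first in memory.
Reassemble most-significant byte first: AC 21 4E B6 → 0xAC214EB6.
0xAC214EB6 = 2887863990.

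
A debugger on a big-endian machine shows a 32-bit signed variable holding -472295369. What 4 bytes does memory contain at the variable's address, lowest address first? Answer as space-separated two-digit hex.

Two's complement of -472295369 in 32 bits: 472295369 = 0x1C26A7C9; invert → 0xE3D95836; add 1 → 0xE3D95837.
Split into bytes (most-significant first): E3 D9 58 37.
Big-endian stores the most-significant byte at the lowest address.
So the memory order matches the most-significant-first order: E3 D9 58 37.

E3 D9 58 37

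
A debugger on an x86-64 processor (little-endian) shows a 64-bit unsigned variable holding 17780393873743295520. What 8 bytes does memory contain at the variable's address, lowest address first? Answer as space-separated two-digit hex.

17780393873743295520 in hexadecimal, padded to 64 bits, is 0xF6C0A6060B003420.
Split into bytes (most-significant first): F6 C0 A6 06 0B 00 34 20.
In little-endian order the low byte comes first in memory.
So at ascending addresses the bytes are 20 34 00 0B 06 A6 C0 F6.

20 34 00 0B 06 A6 C0 F6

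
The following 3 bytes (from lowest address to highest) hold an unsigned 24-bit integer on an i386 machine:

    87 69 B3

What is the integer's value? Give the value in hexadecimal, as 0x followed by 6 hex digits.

In little-endian order the low byte comes first in memory.
Reassemble most-significant byte first: B3 69 87 → 0xB36987.

0xB36987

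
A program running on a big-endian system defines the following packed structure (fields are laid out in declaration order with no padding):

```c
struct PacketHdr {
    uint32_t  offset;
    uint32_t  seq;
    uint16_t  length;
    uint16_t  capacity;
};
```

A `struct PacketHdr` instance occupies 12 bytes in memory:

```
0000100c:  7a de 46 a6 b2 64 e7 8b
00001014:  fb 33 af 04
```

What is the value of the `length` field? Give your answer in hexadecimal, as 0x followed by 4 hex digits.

0xFB33

`length` follows `offset` (4 B), `seq` (4 B), so it starts at offset 4 + 4 = 8 and occupies 2 bytes.
Bytes at offsets 8..9: FB 33.
Big-endian stores the most-significant byte at the lowest address.
The bytes are already most-significant first: 0xFB33.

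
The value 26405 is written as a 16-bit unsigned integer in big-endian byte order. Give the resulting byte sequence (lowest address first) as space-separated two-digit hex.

67 25

26405 in hexadecimal, padded to 16 bits, is 0x6725.
Split into bytes (most-significant first): 67 25.
In big-endian order the high byte comes first in memory.
So the memory order matches the most-significant-first order: 67 25.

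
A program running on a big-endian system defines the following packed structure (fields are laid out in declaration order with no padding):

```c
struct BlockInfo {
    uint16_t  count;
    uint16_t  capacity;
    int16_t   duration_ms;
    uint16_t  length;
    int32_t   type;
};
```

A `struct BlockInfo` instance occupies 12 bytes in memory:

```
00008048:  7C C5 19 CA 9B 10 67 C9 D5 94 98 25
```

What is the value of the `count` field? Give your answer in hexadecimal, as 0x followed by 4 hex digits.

0x7CC5

`count` is the first field, at byte offset 0, occupying 2 bytes.
Bytes at offsets 0..1: 7C C5.
Big-endian stores the most-significant byte at the lowest address.
The bytes are already most-significant first: 0x7CC5.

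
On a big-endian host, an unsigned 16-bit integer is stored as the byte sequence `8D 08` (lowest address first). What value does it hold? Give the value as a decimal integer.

36104

Big-endian: lowest address holds the most-significant byte.
The bytes are already most-significant first: 0x8D08.
0x8D08 = 36104.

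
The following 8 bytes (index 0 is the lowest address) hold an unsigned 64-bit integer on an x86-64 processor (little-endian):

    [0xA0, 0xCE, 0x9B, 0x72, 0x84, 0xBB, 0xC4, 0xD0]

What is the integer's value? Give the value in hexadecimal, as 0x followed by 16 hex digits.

Little-endian stores the least-significant byte at the lowest address.
Reassemble most-significant byte first: D0 C4 BB 84 72 9B CE A0 → 0xD0C4BB84729BCEA0.

0xD0C4BB84729BCEA0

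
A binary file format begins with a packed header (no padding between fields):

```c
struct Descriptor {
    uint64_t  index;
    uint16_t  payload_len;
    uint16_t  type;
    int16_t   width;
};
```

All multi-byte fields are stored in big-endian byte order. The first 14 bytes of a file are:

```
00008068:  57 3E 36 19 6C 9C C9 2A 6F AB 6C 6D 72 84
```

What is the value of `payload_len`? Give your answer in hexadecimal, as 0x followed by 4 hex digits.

`payload_len` follows `index` (8 bytes), so it starts at byte offset 8 and occupies 2 bytes.
Bytes at offsets 8..9: 6F AB.
Big-endian stores the most-significant byte at the lowest address.
The bytes are already most-significant first: 0x6FAB.

0x6FAB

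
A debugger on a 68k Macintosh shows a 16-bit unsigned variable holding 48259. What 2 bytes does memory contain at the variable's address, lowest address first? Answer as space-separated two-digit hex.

48259 in hexadecimal, padded to 16 bits, is 0xBC83.
Split into bytes (most-significant first): BC 83.
Big-endian stores the most-significant byte at the lowest address.
So the memory order matches the most-significant-first order: BC 83.

BC 83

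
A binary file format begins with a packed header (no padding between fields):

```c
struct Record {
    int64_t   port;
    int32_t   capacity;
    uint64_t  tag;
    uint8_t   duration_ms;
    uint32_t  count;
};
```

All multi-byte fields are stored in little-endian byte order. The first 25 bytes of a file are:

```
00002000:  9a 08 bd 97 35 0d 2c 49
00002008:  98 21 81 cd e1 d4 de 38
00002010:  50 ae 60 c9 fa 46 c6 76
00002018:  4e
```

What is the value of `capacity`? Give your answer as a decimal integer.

`capacity` follows `port` (8 bytes), so it starts at byte offset 8 and occupies 4 bytes.
Bytes at offsets 8..11: 98 21 81 CD.
Little-endian stores the least-significant byte at the lowest address.
Reassemble most-significant byte first: CD 81 21 98 → 0xCD812198.
Top bit is set, so as a signed 32-bit value this is 0xCD812198 − 2^32 = -847175272.

-847175272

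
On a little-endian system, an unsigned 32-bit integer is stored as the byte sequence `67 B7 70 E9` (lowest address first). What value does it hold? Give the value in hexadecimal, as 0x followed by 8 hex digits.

In little-endian order the low byte comes first in memory.
Reassemble most-significant byte first: E9 70 B7 67 → 0xE970B767.

0xE970B767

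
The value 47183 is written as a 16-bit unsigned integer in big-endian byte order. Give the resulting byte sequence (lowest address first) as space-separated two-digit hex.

47183 in hexadecimal, padded to 16 bits, is 0xB84F.
Split into bytes (most-significant first): B8 4F.
In big-endian order the high byte comes first in memory.
So the memory order matches the most-significant-first order: B8 4F.

B8 4F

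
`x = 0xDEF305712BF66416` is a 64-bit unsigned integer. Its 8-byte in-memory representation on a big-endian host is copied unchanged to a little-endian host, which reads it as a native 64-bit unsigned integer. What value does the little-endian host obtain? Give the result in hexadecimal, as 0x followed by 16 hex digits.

0x1664F62B7105F3DE

Stored big-endian, the bytes at ascending addresses are DE F3 05 71 2B F6 64 16.
Read back as little-endian, the first byte is least significant, giving 0x1664F62B7105F3DE.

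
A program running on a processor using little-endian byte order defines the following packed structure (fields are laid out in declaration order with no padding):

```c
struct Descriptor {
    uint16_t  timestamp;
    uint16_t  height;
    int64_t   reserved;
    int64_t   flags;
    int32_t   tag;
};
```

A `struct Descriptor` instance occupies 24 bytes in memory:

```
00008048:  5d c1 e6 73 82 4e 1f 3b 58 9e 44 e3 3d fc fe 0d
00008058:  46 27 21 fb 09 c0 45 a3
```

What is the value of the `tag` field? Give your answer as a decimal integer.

`tag` follows `timestamp` (2 B), `height` (2 B), `reserved` (8 B), `flags` (8 B), so it starts at offset 2 + 2 + 8 + 8 = 20 and occupies 4 bytes.
Bytes at offsets 20..23: 09 C0 45 A3.
Little-endian stores the least-significant byte at the lowest address.
Reassemble most-significant byte first: A3 45 C0 09 → 0xA345C009.
Top bit is set, so as a signed 32-bit value this is 0xA345C009 − 2^32 = -1555709943.

-1555709943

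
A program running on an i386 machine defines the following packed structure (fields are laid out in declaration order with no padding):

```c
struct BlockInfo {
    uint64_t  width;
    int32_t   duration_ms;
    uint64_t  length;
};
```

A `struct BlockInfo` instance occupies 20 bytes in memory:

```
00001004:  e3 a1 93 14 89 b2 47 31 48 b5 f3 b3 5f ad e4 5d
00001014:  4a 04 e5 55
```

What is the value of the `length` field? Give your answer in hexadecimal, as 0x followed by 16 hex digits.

`length` follows `width` (8 B), `duration_ms` (4 B), so it starts at offset 8 + 4 = 12 and occupies 8 bytes.
Bytes at offsets 12..19: 5F AD E4 5D 4A 04 E5 55.
Little-endian stores the least-significant byte at the lowest address.
Reassemble most-significant byte first: 55 E5 04 4A 5D E4 AD 5F → 0x55E5044A5DE4AD5F.

0x55E5044A5DE4AD5F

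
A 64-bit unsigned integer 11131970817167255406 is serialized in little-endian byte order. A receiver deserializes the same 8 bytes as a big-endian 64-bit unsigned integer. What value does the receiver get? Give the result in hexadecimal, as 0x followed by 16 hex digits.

11131970817167255406 in 64-bit hexadecimal is 0x9A7CB47A7F44E76E.
Stored little-endian, the bytes at ascending addresses are 6E E7 44 7F 7A B4 7C 9A.
Read back as big-endian, the last byte is least significant, giving 0x6EE7447F7AB47C9A.

0x6EE7447F7AB47C9A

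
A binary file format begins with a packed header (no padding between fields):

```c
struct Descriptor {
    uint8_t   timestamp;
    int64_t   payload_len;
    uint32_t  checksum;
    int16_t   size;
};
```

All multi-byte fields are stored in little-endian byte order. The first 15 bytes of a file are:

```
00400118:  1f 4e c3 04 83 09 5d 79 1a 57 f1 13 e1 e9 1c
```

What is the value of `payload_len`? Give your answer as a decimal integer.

`payload_len` follows `timestamp` (1 byte), so it starts at byte offset 1 and occupies 8 bytes.
Bytes at offsets 1..8: 4E C3 04 83 09 5D 79 1A.
Little-endian stores the least-significant byte at the lowest address.
Reassemble most-significant byte first: 1A 79 5D 09 83 04 C3 4E → 0x1A795D098304C34E.
0x1A795D098304C34E = 1907658212602331982.

1907658212602331982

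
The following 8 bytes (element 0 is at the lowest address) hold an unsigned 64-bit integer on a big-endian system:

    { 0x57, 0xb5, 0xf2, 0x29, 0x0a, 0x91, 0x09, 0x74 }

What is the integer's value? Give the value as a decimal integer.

6320223910169217396

Big-endian: lowest address holds the most-significant byte.
The bytes are already most-significant first: 0x57B5F2290A910974.
0x57B5F2290A910974 = 6320223910169217396.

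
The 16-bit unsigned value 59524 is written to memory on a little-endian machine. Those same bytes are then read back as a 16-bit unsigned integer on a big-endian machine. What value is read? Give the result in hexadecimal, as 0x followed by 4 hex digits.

0x84E8

59524 in 16-bit hexadecimal is 0xE884.
Stored little-endian, the bytes at ascending addresses are 84 E8.
Read back as big-endian, the last byte is least significant, giving 0x84E8.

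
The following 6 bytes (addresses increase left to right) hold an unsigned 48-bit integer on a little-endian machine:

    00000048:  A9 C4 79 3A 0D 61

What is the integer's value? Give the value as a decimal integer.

Little-endian stores the least-significant byte at the lowest address.
Reassemble most-significant byte first: 61 0D 3A 79 C4 A9 → 0x610D3A79C4A9.
0x610D3A79C4A9 = 106709443527849.

106709443527849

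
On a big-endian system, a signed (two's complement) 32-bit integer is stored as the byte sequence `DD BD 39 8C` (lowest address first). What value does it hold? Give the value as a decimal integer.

In big-endian order the high byte comes first in memory.
The bytes are already most-significant first: 0xDDBD398C.
Top bit is set, so as a signed 32-bit value this is 0xDDBD398C − 2^32 = -574801524.

-574801524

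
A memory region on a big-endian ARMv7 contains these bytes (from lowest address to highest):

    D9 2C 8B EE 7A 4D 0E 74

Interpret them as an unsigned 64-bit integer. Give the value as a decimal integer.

Big-endian stores the most-significant byte at the lowest address.
The bytes are already most-significant first: 0xD92C8BEE7A4D0E74.
0xD92C8BEE7A4D0E74 = 15649036661575978612.

15649036661575978612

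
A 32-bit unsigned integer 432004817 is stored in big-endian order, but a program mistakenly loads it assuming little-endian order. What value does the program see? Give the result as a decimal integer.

3521036057

432004817 in 32-bit hexadecimal is 0x19BFDED1.
Stored big-endian, the bytes at ascending addresses are 19 BF DE D1.
Read back as little-endian, the first byte is least significant, giving 0xD1DEBF19.
0xD1DEBF19 = 3521036057.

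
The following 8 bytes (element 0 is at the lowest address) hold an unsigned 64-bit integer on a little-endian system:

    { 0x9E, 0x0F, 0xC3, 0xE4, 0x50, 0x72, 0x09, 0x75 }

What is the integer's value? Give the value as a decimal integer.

8433397468988903326

Little-endian: lowest address holds the least-significant byte.
Reassemble most-significant byte first: 75 09 72 50 E4 C3 0F 9E → 0x75097250E4C30F9E.
0x75097250E4C30F9E = 8433397468988903326.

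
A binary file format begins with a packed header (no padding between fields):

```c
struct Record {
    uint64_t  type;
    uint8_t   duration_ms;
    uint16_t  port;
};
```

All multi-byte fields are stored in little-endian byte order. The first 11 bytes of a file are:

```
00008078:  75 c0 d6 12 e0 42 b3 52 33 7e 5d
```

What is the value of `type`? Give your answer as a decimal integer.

5959180262097469557

`type` is the first field, at byte offset 0, occupying 8 bytes.
Bytes at offsets 0..7: 75 C0 D6 12 E0 42 B3 52.
Little-endian: lowest address holds the least-significant byte.
Reassemble most-significant byte first: 52 B3 42 E0 12 D6 C0 75 → 0x52B342E012D6C075.
0x52B342E012D6C075 = 5959180262097469557.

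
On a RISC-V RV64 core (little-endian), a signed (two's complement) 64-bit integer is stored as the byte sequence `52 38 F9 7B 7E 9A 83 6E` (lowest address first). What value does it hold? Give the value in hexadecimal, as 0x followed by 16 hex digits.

Little-endian: lowest address holds the least-significant byte.
Reassemble most-significant byte first: 6E 83 9A 7E 7B F9 38 52 → 0x6E839A7E7BF93852.

0x6E839A7E7BF93852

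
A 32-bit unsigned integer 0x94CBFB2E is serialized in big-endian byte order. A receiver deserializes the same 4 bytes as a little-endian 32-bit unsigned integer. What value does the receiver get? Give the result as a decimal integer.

Stored big-endian, the bytes at ascending addresses are 94 CB FB 2E.
Read back as little-endian, the first byte is least significant, giving 0x2EFBCB94.
0x2EFBCB94 = 788253588.

788253588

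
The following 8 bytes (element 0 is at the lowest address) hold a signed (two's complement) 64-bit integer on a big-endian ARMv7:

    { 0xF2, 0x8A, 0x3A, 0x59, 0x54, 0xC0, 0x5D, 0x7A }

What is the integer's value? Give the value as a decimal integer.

Big-endian: lowest address holds the most-significant byte.
The bytes are already most-significant first: 0xF28A3A5954C05D7A.
Top bit is set, so as a signed 64-bit value this is 0xF28A3A5954C05D7A − 2^64 = -969898614396527238.

-969898614396527238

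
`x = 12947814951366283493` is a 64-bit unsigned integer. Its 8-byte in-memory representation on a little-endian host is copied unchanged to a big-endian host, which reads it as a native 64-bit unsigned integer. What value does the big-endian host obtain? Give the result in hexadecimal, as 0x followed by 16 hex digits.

0xE5D0AD0919E1AFB3

12947814951366283493 in 64-bit hexadecimal is 0xB3AFE11909ADD0E5.
Stored little-endian, the bytes at ascending addresses are E5 D0 AD 09 19 E1 AF B3.
Read back as big-endian, the last byte is least significant, giving 0xE5D0AD0919E1AFB3.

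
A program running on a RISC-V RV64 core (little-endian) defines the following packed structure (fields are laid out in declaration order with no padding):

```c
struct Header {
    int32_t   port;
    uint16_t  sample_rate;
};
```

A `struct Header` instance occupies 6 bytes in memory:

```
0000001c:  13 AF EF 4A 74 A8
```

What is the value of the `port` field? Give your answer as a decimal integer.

`port` is the first field, at byte offset 0, occupying 4 bytes.
Bytes at offsets 0..3: 13 AF EF 4A.
In little-endian order the low byte comes first in memory.
Reassemble most-significant byte first: 4A EF AF 13 → 0x4AEFAF13.
0x4AEFAF13 = 1257221907.

1257221907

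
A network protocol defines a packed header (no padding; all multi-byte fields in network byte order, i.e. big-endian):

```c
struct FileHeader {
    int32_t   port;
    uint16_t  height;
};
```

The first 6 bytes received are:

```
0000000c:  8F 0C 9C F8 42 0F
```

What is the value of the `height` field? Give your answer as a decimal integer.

`height` follows `port` (4 bytes), so it starts at byte offset 4 and occupies 2 bytes.
Bytes at offsets 4..5: 42 0F.
In big-endian order the high byte comes first in memory.
The bytes are already most-significant first: 0x420F.
0x420F = 16911.

16911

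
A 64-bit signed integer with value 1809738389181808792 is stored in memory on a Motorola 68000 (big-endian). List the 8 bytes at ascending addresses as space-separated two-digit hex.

1809738389181808792 in hexadecimal, padded to 64 bits, is 0x191D7B79FF91C098.
Split into bytes (most-significant first): 19 1D 7B 79 FF 91 C0 98.
In big-endian order the high byte comes first in memory.
So the memory order matches the most-significant-first order: 19 1D 7B 79 FF 91 C0 98.

19 1D 7B 79 FF 91 C0 98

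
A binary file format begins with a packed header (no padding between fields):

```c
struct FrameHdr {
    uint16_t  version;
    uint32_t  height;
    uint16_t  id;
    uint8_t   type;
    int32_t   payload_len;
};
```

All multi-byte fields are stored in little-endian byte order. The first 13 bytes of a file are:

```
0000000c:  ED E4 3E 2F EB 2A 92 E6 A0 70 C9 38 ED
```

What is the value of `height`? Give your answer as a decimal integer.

720056126

`height` follows `version` (2 bytes), so it starts at byte offset 2 and occupies 4 bytes.
Bytes at offsets 2..5: 3E 2F EB 2A.
Little-endian stores the least-significant byte at the lowest address.
Reassemble most-significant byte first: 2A EB 2F 3E → 0x2AEB2F3E.
0x2AEB2F3E = 720056126.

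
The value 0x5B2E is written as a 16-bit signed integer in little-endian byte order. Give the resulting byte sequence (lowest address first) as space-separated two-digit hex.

Split into bytes (most-significant first): 5B 2E.
In little-endian order the low byte comes first in memory.
So at ascending addresses the bytes are 2E 5B.

2E 5B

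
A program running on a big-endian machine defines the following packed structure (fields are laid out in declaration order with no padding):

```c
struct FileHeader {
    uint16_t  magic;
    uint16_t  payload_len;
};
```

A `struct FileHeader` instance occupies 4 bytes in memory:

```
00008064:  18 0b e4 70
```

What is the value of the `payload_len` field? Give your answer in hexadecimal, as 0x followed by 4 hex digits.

`payload_len` follows `magic` (2 bytes), so it starts at byte offset 2 and occupies 2 bytes.
Bytes at offsets 2..3: E4 70.
Big-endian: lowest address holds the most-significant byte.
The bytes are already most-significant first: 0xE470.

0xE470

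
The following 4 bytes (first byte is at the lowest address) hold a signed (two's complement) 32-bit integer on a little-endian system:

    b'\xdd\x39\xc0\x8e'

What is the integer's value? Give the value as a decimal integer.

Little-endian: lowest address holds the least-significant byte.
Reassemble most-significant byte first: 8E C0 39 DD → 0x8EC039DD.
Top bit is set, so as a signed 32-bit value this is 0x8EC039DD − 2^32 = -1900004899.

-1900004899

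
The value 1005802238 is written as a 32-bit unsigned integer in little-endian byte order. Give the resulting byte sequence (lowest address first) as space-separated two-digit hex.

1005802238 in hexadecimal, padded to 32 bits, is 0x3BF352FE.
Split into bytes (most-significant first): 3B F3 52 FE.
Little-endian stores the least-significant byte at the lowest address.
So at ascending addresses the bytes are FE 52 F3 3B.

FE 52 F3 3B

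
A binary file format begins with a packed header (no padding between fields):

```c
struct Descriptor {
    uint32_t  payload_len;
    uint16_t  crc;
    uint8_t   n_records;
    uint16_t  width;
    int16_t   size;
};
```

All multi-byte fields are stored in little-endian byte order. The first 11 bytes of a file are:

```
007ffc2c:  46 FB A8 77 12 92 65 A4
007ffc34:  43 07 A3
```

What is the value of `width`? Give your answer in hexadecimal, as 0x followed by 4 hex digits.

0x43A4

`width` follows `payload_len` (4 B), `crc` (2 B), `n_records` (1 B), so it starts at offset 4 + 2 + 1 = 7 and occupies 2 bytes.
Bytes at offsets 7..8: A4 43.
Little-endian stores the least-significant byte at the lowest address.
Reassemble most-significant byte first: 43 A4 → 0x43A4.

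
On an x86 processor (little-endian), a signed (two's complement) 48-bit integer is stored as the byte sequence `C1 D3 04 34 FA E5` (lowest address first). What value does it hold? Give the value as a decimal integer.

Little-endian stores the least-significant byte at the lowest address.
Reassemble most-significant byte first: E5 FA 34 04 D3 C1 → 0xE5FA3404D3C1.
Top bit is set, so as a signed 48-bit value this is 0xE5FA3404D3C1 − 2^48 = -28612199394367.

-28612199394367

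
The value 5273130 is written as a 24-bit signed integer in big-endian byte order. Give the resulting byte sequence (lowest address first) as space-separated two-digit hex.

5273130 in hexadecimal, padded to 24 bits, is 0x50762A.
Split into bytes (most-significant first): 50 76 2A.
Big-endian stores the most-significant byte at the lowest address.
So the memory order matches the most-significant-first order: 50 76 2A.

50 76 2A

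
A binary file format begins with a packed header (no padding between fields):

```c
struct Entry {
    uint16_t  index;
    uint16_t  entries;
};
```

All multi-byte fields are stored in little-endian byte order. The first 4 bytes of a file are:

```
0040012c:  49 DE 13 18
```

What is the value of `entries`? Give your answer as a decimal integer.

`entries` follows `index` (2 bytes), so it starts at byte offset 2 and occupies 2 bytes.
Bytes at offsets 2..3: 13 18.
Little-endian: lowest address holds the least-significant byte.
Reassemble most-significant byte first: 18 13 → 0x1813.
0x1813 = 6163.

6163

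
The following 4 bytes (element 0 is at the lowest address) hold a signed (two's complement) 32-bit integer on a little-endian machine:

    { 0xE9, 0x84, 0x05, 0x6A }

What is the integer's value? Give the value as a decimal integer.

1778746601

In little-endian order the low byte comes first in memory.
Reassemble most-significant byte first: 6A 05 84 E9 → 0x6A0584E9.
0x6A0584E9 = 1778746601.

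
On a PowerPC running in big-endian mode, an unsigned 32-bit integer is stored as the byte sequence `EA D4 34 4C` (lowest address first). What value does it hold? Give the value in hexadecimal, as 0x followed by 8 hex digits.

Big-endian stores the most-significant byte at the lowest address.
The bytes are already most-significant first: 0xEAD4344C.

0xEAD4344C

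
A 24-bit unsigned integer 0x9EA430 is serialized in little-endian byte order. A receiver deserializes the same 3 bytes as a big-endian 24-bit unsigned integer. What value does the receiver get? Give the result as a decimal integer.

3187870

Stored little-endian, the bytes at ascending addresses are 30 A4 9E.
Read back as big-endian, the last byte is least significant, giving 0x30A49E.
0x30A49E = 3187870.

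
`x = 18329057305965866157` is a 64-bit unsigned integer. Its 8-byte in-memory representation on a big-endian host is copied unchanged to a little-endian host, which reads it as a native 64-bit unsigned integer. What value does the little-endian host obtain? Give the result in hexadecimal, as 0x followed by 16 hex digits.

0xADACDF1D82E45DFE

18329057305965866157 in 64-bit hexadecimal is 0xFE5DE4821DDFACAD.
Stored big-endian, the bytes at ascending addresses are FE 5D E4 82 1D DF AC AD.
Read back as little-endian, the first byte is least significant, giving 0xADACDF1D82E45DFE.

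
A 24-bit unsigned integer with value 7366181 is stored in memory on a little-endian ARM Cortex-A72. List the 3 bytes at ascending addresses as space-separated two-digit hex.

7366181 in hexadecimal, padded to 24 bits, is 0x706625.
Split into bytes (most-significant first): 70 66 25.
Little-endian stores the least-significant byte at the lowest address.
So at ascending addresses the bytes are 25 66 70.

25 66 70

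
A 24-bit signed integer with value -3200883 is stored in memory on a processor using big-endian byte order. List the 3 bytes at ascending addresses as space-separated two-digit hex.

Two's complement of -3200883 in 24 bits: 3200883 = 0x30D773; invert → 0xCF288C; add 1 → 0xCF288D.
Split into bytes (most-significant first): CF 28 8D.
Big-endian stores the most-significant byte at the lowest address.
So the memory order matches the most-significant-first order: CF 28 8D.

CF 28 8D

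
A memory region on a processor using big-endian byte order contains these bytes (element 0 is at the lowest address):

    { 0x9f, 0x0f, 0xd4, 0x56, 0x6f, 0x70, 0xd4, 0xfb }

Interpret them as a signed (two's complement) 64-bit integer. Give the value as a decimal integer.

Big-endian: lowest address holds the most-significant byte.
The bytes are already most-significant first: 0x9F0FD4566F70D4FB.
Top bit is set, so as a signed 64-bit value this is 0x9F0FD4566F70D4FB − 2^64 = -6985131029326408453.

-6985131029326408453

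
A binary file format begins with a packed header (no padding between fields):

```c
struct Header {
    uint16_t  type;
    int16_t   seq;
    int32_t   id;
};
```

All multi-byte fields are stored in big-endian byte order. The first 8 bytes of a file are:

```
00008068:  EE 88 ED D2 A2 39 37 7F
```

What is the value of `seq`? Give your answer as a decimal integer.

-4654

`seq` follows `type` (2 bytes), so it starts at byte offset 2 and occupies 2 bytes.
Bytes at offsets 2..3: ED D2.
Big-endian stores the most-significant byte at the lowest address.
The bytes are already most-significant first: 0xEDD2.
Top bit is set, so as a signed 16-bit value this is 0xEDD2 − 2^16 = -4654.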